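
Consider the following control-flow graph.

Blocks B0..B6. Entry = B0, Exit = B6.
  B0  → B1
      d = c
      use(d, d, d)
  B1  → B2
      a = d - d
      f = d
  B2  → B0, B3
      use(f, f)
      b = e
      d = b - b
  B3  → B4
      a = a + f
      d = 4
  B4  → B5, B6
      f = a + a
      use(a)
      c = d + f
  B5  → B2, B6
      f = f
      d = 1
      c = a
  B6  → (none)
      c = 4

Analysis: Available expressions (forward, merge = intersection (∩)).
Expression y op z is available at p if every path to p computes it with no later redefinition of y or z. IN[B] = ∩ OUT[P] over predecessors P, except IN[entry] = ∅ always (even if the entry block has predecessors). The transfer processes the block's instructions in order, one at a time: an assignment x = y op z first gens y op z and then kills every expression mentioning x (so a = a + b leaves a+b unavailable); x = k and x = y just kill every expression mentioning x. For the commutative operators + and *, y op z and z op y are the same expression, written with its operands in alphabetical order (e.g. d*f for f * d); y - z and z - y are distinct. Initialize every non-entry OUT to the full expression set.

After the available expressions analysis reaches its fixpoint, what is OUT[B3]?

Answer: {b-b}

Trace:
Fixpoint table:
  B0:   IN={}   OUT={}
  B1:   IN={}   OUT={d-d}
  B2:   IN={}   OUT={b-b}
  B3:   IN={b-b}   OUT={b-b}
  B4:   IN={b-b}   OUT={a+a, b-b, d+f}
  B5:   IN={a+a, b-b, d+f}   OUT={a+a, b-b}
  B6:   IN={a+a, b-b}   OUT={a+a, b-b}

Merge at B3: IN[B3] = OUT[B2] = {b-b}
Applying B3's transfer function to that IN value gives OUT[B3] (row B3 above).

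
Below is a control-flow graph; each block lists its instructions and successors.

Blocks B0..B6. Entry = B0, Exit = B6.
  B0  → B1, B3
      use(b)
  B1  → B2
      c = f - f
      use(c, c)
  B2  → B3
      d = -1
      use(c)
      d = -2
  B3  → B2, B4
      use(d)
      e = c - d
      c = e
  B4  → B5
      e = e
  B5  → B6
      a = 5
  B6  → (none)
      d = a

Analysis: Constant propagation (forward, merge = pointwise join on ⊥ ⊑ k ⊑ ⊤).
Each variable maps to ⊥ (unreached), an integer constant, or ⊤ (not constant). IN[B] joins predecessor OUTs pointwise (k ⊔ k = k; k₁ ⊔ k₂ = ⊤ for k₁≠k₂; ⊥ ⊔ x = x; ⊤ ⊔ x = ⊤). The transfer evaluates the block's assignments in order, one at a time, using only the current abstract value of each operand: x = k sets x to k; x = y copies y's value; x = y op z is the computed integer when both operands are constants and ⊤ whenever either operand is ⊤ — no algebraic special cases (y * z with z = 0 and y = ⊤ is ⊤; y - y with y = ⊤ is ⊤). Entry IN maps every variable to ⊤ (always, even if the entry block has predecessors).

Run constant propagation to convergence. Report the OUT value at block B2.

Answer: {a: ⊤, b: ⊤, c: ⊤, d: -2, e: ⊤, f: ⊤}

Derivation:
Converged values:
  B0:   IN=(all ⊤)   OUT=(all ⊤)
  B1:   IN=(all ⊤)   OUT=(all ⊤)
  B2:   IN=(all ⊤)   OUT={d:-2; rest ⊤}
  B3:   IN=(all ⊤)   OUT=(all ⊤)
  B4:   IN=(all ⊤)   OUT=(all ⊤)
  B5:   IN=(all ⊤)   OUT={a:5; rest ⊤}
  B6:   IN={a:5; rest ⊤}   OUT={a:5, d:5; rest ⊤}

Merge at B2: IN[B2] = OUT[B1] ⊔ OUT[B3] = {a: ⊤, b: ⊤, c: ⊤, d: ⊤, e: ⊤, f: ⊤}
Applying B2's transfer function to that IN value gives OUT[B2] (row B2 above).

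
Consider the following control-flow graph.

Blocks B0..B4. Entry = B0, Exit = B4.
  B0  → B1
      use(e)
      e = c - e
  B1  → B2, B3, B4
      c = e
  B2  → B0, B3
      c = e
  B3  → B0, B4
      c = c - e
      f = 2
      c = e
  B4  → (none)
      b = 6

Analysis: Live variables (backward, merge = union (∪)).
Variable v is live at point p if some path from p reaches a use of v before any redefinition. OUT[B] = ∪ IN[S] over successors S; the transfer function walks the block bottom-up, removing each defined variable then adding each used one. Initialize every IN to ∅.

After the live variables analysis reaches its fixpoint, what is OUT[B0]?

Converged values:
  B0: | IN={c, e} | OUT={e}
  B1: | IN={e} | OUT={c, e}
  B2: | IN={e} | OUT={c, e}
  B3: | IN={c, e} | OUT={c, e}
  B4: | IN={} | OUT={}

Merge at B0: OUT[B0] = IN[B1] = {e}

Answer: {e}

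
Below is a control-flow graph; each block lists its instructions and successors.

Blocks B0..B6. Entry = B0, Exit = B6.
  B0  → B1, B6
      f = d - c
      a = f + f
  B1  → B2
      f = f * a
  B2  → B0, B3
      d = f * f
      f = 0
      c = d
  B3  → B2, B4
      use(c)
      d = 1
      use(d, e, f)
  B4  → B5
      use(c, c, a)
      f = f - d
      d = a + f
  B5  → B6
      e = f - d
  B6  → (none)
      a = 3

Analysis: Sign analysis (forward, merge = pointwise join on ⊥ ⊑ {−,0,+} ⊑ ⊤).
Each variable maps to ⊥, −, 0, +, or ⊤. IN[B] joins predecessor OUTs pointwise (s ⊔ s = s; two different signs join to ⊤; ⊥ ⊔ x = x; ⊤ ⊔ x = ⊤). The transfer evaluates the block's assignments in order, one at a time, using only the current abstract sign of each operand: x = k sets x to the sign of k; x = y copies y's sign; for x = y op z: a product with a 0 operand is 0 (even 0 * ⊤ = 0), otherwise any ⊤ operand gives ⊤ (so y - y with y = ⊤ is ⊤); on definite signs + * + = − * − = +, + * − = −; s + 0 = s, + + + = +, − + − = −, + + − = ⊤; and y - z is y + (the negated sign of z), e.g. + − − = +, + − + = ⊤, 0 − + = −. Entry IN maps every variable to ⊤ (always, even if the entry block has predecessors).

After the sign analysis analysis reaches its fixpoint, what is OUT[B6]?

Answer: {a: +, b: ⊤, c: ⊤, d: ⊤, e: ⊤, f: ⊤}

Working:
Fixpoint table:
  B0:  IN=(all ⊤)  OUT=(all ⊤)
  B1:  IN=(all ⊤)  OUT=(all ⊤)
  B2:  IN=(all ⊤)  OUT={f:0; rest ⊤}
  B3:  IN={f:0; rest ⊤}  OUT={d:+, f:0; rest ⊤}
  B4:  IN={d:+, f:0; rest ⊤}  OUT={f:-; rest ⊤}
  B5:  IN={f:-; rest ⊤}  OUT={f:-; rest ⊤}
  B6:  IN=(all ⊤)  OUT={a:+; rest ⊤}

Merge at B6: IN[B6] = OUT[B0] ⊔ OUT[B5] = {a: ⊤, b: ⊤, c: ⊤, d: ⊤, e: ⊤, f: ⊤}
Applying B6's transfer function to that IN value gives OUT[B6] (row B6 above).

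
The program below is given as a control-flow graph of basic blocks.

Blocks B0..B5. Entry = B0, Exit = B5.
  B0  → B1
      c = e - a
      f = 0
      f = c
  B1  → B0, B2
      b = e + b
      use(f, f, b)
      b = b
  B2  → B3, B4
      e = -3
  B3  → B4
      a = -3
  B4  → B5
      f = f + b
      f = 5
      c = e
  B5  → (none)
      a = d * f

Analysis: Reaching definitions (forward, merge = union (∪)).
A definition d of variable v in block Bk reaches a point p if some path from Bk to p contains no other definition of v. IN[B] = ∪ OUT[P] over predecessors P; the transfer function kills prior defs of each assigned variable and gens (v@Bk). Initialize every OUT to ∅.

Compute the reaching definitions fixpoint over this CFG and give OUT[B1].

Per-block solution:
  B0: | IN={b@B1, c@B0, f@B0} | OUT={b@B1, c@B0, f@B0}
  B1: | IN={b@B1, c@B0, f@B0} | OUT={b@B1, c@B0, f@B0}
  B2: | IN={b@B1, c@B0, f@B0} | OUT={b@B1, c@B0, e@B2, f@B0}
  B3: | IN={b@B1, c@B0, e@B2, f@B0} | OUT={a@B3, b@B1, c@B0, e@B2, f@B0}
  B4: | IN={a@B3, b@B1, c@B0, e@B2, f@B0} | OUT={a@B3, b@B1, c@B4, e@B2, f@B4}
  B5: | IN={a@B3, b@B1, c@B4, e@B2, f@B4} | OUT={a@B5, b@B1, c@B4, e@B2, f@B4}

Merge at B1: IN[B1] = OUT[B0] = {b@B1, c@B0, f@B0}
Applying B1's transfer function to that IN value gives OUT[B1] (row B1 above).

Answer: {b@B1, c@B0, f@B0}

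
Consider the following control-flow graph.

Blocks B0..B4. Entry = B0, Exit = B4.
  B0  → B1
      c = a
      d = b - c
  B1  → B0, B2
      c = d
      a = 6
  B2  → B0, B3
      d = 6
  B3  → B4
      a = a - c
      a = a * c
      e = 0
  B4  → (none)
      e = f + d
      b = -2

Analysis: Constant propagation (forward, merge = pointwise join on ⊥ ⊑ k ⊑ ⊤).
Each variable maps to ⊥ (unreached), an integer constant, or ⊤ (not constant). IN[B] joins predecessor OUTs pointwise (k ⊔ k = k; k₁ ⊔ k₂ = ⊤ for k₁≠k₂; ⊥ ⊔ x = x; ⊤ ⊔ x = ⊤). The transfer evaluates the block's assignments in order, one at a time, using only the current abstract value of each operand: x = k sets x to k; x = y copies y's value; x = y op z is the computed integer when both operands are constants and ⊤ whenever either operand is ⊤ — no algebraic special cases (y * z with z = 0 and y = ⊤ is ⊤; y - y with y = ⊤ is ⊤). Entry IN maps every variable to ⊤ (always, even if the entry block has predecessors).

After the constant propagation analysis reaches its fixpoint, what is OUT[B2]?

Answer: {a: 6, b: ⊤, c: ⊤, d: 6, e: ⊤, f: ⊤}

Derivation:
Per-block solution:
  B0:  IN=(all ⊤)  OUT=(all ⊤)
  B1:  IN=(all ⊤)  OUT={a:6; rest ⊤}
  B2:  IN={a:6; rest ⊤}  OUT={a:6, d:6; rest ⊤}
  B3:  IN={a:6, d:6; rest ⊤}  OUT={d:6, e:0; rest ⊤}
  B4:  IN={d:6, e:0; rest ⊤}  OUT={b:-2, d:6; rest ⊤}

Merge at B2: IN[B2] = OUT[B1] = {a: 6, b: ⊤, c: ⊤, d: ⊤, e: ⊤, f: ⊤}
Applying B2's transfer function to that IN value gives OUT[B2] (row B2 above).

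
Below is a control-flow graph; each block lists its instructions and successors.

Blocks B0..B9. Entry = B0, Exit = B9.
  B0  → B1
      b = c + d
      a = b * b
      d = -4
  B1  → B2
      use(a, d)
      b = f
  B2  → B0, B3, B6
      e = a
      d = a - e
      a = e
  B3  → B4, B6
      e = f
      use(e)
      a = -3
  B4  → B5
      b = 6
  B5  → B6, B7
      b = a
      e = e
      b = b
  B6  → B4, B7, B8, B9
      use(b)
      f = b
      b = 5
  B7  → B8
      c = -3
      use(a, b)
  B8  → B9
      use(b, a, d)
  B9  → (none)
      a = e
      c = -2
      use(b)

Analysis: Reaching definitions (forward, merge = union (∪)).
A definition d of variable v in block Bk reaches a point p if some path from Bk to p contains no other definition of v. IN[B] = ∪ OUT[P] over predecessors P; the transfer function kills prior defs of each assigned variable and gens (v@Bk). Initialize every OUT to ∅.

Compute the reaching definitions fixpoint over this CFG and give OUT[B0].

Answer: {a@B0, b@B0, d@B0, e@B2}

Derivation:
Converged values:
  B0:  IN={a@B2, b@B1, d@B2, e@B2}  OUT={a@B0, b@B0, d@B0, e@B2}
  B1:  IN={a@B0, b@B0, d@B0, e@B2}  OUT={a@B0, b@B1, d@B0, e@B2}
  B2:  IN={a@B0, b@B1, d@B0, e@B2}  OUT={a@B2, b@B1, d@B2, e@B2}
  B3:  IN={a@B2, b@B1, d@B2, e@B2}  OUT={a@B3, b@B1, d@B2, e@B3}
  B4:  IN={a@B2, a@B3, b@B1, b@B6, d@B2, e@B2, e@B3, e@B5, f@B6}  OUT={a@B2, a@B3, b@B4, d@B2, e@B2, e@B3, e@B5, f@B6}
  B5:  IN={a@B2, a@B3, b@B4, d@B2, e@B2, e@B3, e@B5, f@B6}  OUT={a@B2, a@B3, b@B5, d@B2, e@B5, f@B6}
  B6:  IN={a@B2, a@B3, b@B1, b@B5, d@B2, e@B2, e@B3, e@B5, f@B6}  OUT={a@B2, a@B3, b@B6, d@B2, e@B2, e@B3, e@B5, f@B6}
  B7:  IN={a@B2, a@B3, b@B5, b@B6, d@B2, e@B2, e@B3, e@B5, f@B6}  OUT={a@B2, a@B3, b@B5, b@B6, c@B7, d@B2, e@B2, e@B3, e@B5, f@B6}
  B8:  IN={a@B2, a@B3, b@B5, b@B6, c@B7, d@B2, e@B2, e@B3, e@B5, f@B6}  OUT={a@B2, a@B3, b@B5, b@B6, c@B7, d@B2, e@B2, e@B3, e@B5, f@B6}
  B9:  IN={a@B2, a@B3, b@B5, b@B6, c@B7, d@B2, e@B2, e@B3, e@B5, f@B6}  OUT={a@B9, b@B5, b@B6, c@B9, d@B2, e@B2, e@B3, e@B5, f@B6}

Merge at B0 (entry node, so the boundary value {} is joined with the incoming edge(s)): IN[B0] = {} ⊔ OUT[B2] = {a@B2, b@B1, d@B2, e@B2}
Applying B0's transfer function to that IN value gives OUT[B0] (row B0 above).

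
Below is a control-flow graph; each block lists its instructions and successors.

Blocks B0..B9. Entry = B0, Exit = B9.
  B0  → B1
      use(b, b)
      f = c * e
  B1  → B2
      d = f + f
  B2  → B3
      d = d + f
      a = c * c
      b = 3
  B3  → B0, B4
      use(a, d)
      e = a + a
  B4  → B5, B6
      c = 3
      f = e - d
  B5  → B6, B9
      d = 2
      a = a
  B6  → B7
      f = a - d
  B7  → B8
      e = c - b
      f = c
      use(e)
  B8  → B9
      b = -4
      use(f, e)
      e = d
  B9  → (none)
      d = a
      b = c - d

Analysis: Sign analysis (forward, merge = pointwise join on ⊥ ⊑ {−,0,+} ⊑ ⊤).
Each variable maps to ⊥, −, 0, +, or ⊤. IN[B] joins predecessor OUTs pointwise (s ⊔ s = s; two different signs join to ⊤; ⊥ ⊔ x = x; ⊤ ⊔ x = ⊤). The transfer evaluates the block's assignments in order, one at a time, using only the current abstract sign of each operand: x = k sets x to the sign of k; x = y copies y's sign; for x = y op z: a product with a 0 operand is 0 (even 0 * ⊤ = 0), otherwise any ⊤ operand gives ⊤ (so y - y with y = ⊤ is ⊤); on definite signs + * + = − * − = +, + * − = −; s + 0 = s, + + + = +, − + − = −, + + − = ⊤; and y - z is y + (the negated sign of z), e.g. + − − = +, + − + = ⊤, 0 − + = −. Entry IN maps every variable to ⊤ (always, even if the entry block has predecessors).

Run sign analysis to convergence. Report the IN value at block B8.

Per-block solution:
  B0:   IN=(all ⊤)   OUT=(all ⊤)
  B1:   IN=(all ⊤)   OUT=(all ⊤)
  B2:   IN=(all ⊤)   OUT={b:+; rest ⊤}
  B3:   IN={b:+; rest ⊤}   OUT={b:+; rest ⊤}
  B4:   IN={b:+; rest ⊤}   OUT={b:+, c:+; rest ⊤}
  B5:   IN={b:+, c:+; rest ⊤}   OUT={b:+, c:+, d:+; rest ⊤}
  B6:   IN={b:+, c:+; rest ⊤}   OUT={b:+, c:+; rest ⊤}
  B7:   IN={b:+, c:+; rest ⊤}   OUT={b:+, c:+, f:+; rest ⊤}
  B8:   IN={b:+, c:+, f:+; rest ⊤}   OUT={b:-, c:+, f:+; rest ⊤}
  B9:   IN={c:+; rest ⊤}   OUT={c:+; rest ⊤}

Merge at B8: IN[B8] = OUT[B7] = {a: ⊤, b: +, c: +, d: ⊤, e: ⊤, f: +}

Answer: {a: ⊤, b: +, c: +, d: ⊤, e: ⊤, f: +}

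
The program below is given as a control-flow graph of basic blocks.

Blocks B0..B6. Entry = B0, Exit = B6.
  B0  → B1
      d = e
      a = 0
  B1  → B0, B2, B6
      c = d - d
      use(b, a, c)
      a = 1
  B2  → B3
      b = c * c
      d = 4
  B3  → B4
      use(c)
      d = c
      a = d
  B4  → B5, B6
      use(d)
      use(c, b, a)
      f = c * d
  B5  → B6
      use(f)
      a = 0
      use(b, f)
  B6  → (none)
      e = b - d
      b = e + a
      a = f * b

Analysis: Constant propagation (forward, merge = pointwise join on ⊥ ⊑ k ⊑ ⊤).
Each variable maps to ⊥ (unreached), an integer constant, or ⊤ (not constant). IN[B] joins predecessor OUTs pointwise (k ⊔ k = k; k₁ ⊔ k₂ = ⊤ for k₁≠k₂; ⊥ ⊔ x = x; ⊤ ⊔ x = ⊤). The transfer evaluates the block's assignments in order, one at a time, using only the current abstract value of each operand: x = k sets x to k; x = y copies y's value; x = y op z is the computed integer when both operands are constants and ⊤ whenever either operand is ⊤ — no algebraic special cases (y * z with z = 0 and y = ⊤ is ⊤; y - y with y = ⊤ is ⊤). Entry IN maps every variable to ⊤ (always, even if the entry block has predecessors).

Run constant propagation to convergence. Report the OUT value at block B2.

Fixpoint table:
  B0:   IN=(all ⊤)   OUT={a:0; rest ⊤}
  B1:   IN={a:0; rest ⊤}   OUT={a:1; rest ⊤}
  B2:   IN={a:1; rest ⊤}   OUT={a:1, d:4; rest ⊤}
  B3:   IN={a:1, d:4; rest ⊤}   OUT=(all ⊤)
  B4:   IN=(all ⊤)   OUT=(all ⊤)
  B5:   IN=(all ⊤)   OUT={a:0; rest ⊤}
  B6:   IN=(all ⊤)   OUT=(all ⊤)

Merge at B2: IN[B2] = OUT[B1] = {a: 1, b: ⊤, c: ⊤, d: ⊤, e: ⊤, f: ⊤}
Applying B2's transfer function to that IN value gives OUT[B2] (row B2 above).

Answer: {a: 1, b: ⊤, c: ⊤, d: 4, e: ⊤, f: ⊤}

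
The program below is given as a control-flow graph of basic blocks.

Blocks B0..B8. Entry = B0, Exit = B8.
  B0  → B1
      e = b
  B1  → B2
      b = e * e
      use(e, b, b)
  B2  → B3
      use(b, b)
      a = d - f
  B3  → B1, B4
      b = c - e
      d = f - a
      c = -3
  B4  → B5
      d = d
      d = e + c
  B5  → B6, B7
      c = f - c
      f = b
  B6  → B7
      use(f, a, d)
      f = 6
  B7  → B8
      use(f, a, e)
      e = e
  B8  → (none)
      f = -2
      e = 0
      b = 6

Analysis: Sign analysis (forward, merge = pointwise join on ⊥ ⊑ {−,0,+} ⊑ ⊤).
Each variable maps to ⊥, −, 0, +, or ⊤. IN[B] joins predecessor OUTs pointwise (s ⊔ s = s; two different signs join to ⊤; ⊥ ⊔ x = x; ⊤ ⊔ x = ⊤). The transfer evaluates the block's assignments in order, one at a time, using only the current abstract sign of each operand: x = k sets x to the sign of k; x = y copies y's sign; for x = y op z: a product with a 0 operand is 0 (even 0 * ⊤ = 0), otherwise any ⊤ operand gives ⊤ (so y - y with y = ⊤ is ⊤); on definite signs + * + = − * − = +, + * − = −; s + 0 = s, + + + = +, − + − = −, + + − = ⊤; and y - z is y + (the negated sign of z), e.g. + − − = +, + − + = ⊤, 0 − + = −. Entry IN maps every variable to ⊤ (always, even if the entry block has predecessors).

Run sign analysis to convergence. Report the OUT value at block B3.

Answer: {a: ⊤, b: ⊤, c: -, d: ⊤, e: ⊤, f: ⊤}

Working:
Fixpoint table:
  B0:   IN=(all ⊤)   OUT=(all ⊤)
  B1:   IN=(all ⊤)   OUT=(all ⊤)
  B2:   IN=(all ⊤)   OUT=(all ⊤)
  B3:   IN=(all ⊤)   OUT={c:-; rest ⊤}
  B4:   IN={c:-; rest ⊤}   OUT={c:-; rest ⊤}
  B5:   IN={c:-; rest ⊤}   OUT=(all ⊤)
  B6:   IN=(all ⊤)   OUT={f:+; rest ⊤}
  B7:   IN=(all ⊤)   OUT=(all ⊤)
  B8:   IN=(all ⊤)   OUT={b:+, e:0, f:-; rest ⊤}

Merge at B3: IN[B3] = OUT[B2] = {a: ⊤, b: ⊤, c: ⊤, d: ⊤, e: ⊤, f: ⊤}
Applying B3's transfer function to that IN value gives OUT[B3] (row B3 above).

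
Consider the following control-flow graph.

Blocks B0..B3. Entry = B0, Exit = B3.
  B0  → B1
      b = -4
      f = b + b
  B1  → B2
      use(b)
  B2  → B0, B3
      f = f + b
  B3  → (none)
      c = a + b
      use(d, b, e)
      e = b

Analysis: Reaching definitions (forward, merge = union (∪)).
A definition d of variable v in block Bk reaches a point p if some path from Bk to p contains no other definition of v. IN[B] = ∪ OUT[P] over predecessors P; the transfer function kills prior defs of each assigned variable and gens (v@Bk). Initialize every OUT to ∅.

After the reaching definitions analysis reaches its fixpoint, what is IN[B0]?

Fixpoint table:
  B0: | IN={b@B0, f@B2} | OUT={b@B0, f@B0}
  B1: | IN={b@B0, f@B0} | OUT={b@B0, f@B0}
  B2: | IN={b@B0, f@B0} | OUT={b@B0, f@B2}
  B3: | IN={b@B0, f@B2} | OUT={b@B0, c@B3, e@B3, f@B2}

Merge at B0 (entry node, so the boundary value {} is joined with the incoming edge(s)): IN[B0] = {} ⊔ OUT[B2] = {b@B0, f@B2}

Answer: {b@B0, f@B2}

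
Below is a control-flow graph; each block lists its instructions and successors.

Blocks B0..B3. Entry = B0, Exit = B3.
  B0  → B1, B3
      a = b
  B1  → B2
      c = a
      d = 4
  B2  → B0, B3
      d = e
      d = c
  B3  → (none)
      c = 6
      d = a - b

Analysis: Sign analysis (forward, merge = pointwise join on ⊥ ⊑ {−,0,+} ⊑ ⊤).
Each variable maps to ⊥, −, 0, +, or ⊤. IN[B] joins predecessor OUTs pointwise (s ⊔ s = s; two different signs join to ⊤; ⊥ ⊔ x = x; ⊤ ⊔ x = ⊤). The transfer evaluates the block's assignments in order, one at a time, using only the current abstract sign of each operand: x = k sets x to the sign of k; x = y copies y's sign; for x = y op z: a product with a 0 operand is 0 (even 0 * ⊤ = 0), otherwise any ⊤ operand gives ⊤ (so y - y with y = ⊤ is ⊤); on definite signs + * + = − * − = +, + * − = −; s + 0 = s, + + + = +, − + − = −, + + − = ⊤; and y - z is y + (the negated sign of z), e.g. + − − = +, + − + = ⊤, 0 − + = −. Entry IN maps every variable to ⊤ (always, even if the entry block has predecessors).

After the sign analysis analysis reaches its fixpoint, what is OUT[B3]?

Fixpoint table:
  B0:  IN=(all ⊤)  OUT=(all ⊤)
  B1:  IN=(all ⊤)  OUT={d:+; rest ⊤}
  B2:  IN={d:+; rest ⊤}  OUT=(all ⊤)
  B3:  IN=(all ⊤)  OUT={c:+; rest ⊤}

Merge at B3: IN[B3] = OUT[B0] ⊔ OUT[B2] = {a: ⊤, b: ⊤, c: ⊤, d: ⊤, e: ⊤, f: ⊤}
Applying B3's transfer function to that IN value gives OUT[B3] (row B3 above).

Answer: {a: ⊤, b: ⊤, c: +, d: ⊤, e: ⊤, f: ⊤}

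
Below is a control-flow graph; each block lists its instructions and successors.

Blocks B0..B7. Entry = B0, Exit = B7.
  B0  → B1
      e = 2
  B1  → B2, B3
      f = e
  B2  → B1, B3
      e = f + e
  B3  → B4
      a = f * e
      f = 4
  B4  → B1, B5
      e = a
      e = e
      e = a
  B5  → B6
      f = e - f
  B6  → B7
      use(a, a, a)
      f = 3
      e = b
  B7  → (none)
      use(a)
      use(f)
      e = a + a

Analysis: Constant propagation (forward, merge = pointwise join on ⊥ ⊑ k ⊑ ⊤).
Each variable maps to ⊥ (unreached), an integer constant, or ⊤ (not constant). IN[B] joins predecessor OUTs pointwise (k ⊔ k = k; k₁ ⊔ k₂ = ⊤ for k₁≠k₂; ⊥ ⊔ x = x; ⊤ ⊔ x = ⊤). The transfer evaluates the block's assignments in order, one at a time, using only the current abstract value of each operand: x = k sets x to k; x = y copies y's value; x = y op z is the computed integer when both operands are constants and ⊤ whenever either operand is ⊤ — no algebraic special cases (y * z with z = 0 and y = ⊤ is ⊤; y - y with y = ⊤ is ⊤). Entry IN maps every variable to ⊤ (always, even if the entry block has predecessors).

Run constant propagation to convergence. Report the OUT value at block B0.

Answer: {a: ⊤, b: ⊤, c: ⊤, d: ⊤, e: 2, f: ⊤}

Trace:
Per-block solution:
  B0:  IN=(all ⊤)  OUT={e:2; rest ⊤}
  B1:  IN=(all ⊤)  OUT=(all ⊤)
  B2:  IN=(all ⊤)  OUT=(all ⊤)
  B3:  IN=(all ⊤)  OUT={f:4; rest ⊤}
  B4:  IN={f:4; rest ⊤}  OUT={f:4; rest ⊤}
  B5:  IN={f:4; rest ⊤}  OUT=(all ⊤)
  B6:  IN=(all ⊤)  OUT={f:3; rest ⊤}
  B7:  IN={f:3; rest ⊤}  OUT={f:3; rest ⊤}

B0 is the boundary node: IN[B0] = {a: ⊤, b: ⊤, c: ⊤, d: ⊤, e: ⊤, f: ⊤}
Applying B0's transfer function to that IN value gives OUT[B0] (row B0 above).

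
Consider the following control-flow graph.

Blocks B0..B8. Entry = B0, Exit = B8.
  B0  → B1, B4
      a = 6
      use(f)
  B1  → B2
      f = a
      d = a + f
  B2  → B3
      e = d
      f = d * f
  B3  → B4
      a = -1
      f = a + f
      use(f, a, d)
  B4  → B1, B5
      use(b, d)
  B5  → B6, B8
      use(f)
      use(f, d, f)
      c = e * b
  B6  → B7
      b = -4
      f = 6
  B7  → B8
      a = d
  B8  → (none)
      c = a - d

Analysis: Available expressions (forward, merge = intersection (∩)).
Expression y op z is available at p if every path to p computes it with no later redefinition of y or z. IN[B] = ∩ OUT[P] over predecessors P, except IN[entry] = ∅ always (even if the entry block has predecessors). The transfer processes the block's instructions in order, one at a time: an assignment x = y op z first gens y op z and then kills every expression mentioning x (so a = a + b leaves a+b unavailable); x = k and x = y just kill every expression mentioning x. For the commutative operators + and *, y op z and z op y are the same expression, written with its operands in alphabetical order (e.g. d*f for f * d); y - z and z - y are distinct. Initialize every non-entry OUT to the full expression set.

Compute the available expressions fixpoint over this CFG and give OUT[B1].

Fixpoint table:
  B0:   IN={}   OUT={}
  B1:   IN={}   OUT={a+f}
  B2:   IN={a+f}   OUT={}
  B3:   IN={}   OUT={}
  B4:   IN={}   OUT={}
  B5:   IN={}   OUT={b*e}
  B6:   IN={b*e}   OUT={}
  B7:   IN={}   OUT={}
  B8:   IN={}   OUT={a-d}

Merge at B1: IN[B1] = OUT[B0] ∩ OUT[B4] = {}
Applying B1's transfer function to that IN value gives OUT[B1] (row B1 above).

Answer: {a+f}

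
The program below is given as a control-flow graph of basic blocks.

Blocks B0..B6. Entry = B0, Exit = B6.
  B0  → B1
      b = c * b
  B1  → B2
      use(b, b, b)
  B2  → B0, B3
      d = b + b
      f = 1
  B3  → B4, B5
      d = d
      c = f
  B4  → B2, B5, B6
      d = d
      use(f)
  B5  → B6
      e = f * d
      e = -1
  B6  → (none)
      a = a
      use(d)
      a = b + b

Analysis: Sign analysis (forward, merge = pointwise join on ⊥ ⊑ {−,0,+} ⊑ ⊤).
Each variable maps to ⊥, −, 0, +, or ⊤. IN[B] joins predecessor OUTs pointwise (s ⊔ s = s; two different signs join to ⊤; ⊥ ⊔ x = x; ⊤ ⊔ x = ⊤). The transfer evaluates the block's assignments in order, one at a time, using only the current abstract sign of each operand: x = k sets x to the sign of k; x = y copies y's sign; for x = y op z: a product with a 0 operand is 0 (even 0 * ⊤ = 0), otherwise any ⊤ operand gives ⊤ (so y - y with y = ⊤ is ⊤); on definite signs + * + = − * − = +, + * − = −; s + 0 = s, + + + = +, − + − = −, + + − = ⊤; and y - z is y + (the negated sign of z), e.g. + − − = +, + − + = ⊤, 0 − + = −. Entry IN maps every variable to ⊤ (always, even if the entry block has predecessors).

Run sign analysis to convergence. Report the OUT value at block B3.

Answer: {a: ⊤, b: ⊤, c: +, d: ⊤, e: ⊤, f: +}

Derivation:
Fixpoint table:
  B0: | IN=(all ⊤) | OUT=(all ⊤)
  B1: | IN=(all ⊤) | OUT=(all ⊤)
  B2: | IN=(all ⊤) | OUT={f:+; rest ⊤}
  B3: | IN={f:+; rest ⊤} | OUT={c:+, f:+; rest ⊤}
  B4: | IN={c:+, f:+; rest ⊤} | OUT={c:+, f:+; rest ⊤}
  B5: | IN={c:+, f:+; rest ⊤} | OUT={c:+, e:-, f:+; rest ⊤}
  B6: | IN={c:+, f:+; rest ⊤} | OUT={c:+, f:+; rest ⊤}

Merge at B3: IN[B3] = OUT[B2] = {a: ⊤, b: ⊤, c: ⊤, d: ⊤, e: ⊤, f: +}
Applying B3's transfer function to that IN value gives OUT[B3] (row B3 above).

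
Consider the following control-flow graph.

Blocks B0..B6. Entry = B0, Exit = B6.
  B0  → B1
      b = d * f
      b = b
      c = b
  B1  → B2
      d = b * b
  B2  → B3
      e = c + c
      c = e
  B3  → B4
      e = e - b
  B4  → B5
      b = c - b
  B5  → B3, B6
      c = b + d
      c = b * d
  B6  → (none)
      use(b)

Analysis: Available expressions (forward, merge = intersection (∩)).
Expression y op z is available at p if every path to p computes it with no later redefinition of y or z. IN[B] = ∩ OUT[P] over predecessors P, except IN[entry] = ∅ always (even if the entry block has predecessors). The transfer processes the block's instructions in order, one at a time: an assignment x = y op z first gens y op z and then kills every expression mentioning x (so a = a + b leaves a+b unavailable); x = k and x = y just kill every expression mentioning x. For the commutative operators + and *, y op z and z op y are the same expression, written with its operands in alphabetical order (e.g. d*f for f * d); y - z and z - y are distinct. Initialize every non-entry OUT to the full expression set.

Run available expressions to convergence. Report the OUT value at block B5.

Answer: {b*d, b+d}

Trace:
Fixpoint table:
  B0:  IN={}  OUT={d*f}
  B1:  IN={d*f}  OUT={b*b}
  B2:  IN={b*b}  OUT={b*b}
  B3:  IN={}  OUT={}
  B4:  IN={}  OUT={}
  B5:  IN={}  OUT={b*d, b+d}
  B6:  IN={b*d, b+d}  OUT={b*d, b+d}

Merge at B5: IN[B5] = OUT[B4] = {}
Applying B5's transfer function to that IN value gives OUT[B5] (row B5 above).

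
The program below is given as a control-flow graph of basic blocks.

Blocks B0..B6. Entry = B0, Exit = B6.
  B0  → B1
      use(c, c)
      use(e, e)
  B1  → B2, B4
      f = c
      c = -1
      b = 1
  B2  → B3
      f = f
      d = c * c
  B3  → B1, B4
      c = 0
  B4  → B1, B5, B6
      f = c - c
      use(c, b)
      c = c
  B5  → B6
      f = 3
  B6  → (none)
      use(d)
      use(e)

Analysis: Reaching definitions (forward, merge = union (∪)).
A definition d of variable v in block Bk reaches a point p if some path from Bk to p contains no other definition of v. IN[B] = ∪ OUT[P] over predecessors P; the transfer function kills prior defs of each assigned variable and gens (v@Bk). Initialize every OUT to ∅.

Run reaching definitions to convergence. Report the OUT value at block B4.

Per-block solution:
  B0: | IN={} | OUT={}
  B1: | IN={b@B1, c@B3, c@B4, d@B2, f@B2, f@B4} | OUT={b@B1, c@B1, d@B2, f@B1}
  B2: | IN={b@B1, c@B1, d@B2, f@B1} | OUT={b@B1, c@B1, d@B2, f@B2}
  B3: | IN={b@B1, c@B1, d@B2, f@B2} | OUT={b@B1, c@B3, d@B2, f@B2}
  B4: | IN={b@B1, c@B1, c@B3, d@B2, f@B1, f@B2} | OUT={b@B1, c@B4, d@B2, f@B4}
  B5: | IN={b@B1, c@B4, d@B2, f@B4} | OUT={b@B1, c@B4, d@B2, f@B5}
  B6: | IN={b@B1, c@B4, d@B2, f@B4, f@B5} | OUT={b@B1, c@B4, d@B2, f@B4, f@B5}

Merge at B4: IN[B4] = OUT[B1] ⊔ OUT[B3] = {b@B1, c@B1, c@B3, d@B2, f@B1, f@B2}
Applying B4's transfer function to that IN value gives OUT[B4] (row B4 above).

Answer: {b@B1, c@B4, d@B2, f@B4}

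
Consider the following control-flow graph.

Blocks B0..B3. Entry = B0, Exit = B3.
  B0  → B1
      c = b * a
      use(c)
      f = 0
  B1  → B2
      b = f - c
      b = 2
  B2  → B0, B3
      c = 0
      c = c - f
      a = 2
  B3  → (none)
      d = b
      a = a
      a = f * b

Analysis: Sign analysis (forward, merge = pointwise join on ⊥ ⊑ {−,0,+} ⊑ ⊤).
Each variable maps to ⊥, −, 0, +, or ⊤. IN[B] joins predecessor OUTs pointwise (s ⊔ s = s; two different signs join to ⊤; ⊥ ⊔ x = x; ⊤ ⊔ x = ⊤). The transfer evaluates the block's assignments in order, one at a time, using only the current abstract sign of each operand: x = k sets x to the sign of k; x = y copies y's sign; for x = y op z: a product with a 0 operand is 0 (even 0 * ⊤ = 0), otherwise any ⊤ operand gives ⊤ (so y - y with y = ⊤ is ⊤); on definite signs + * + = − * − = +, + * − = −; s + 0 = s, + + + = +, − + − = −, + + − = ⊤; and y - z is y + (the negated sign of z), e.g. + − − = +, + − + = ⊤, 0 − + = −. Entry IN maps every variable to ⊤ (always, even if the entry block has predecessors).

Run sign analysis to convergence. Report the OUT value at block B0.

Answer: {a: ⊤, b: ⊤, c: ⊤, d: ⊤, e: ⊤, f: 0}

Trace:
Per-block solution:
  B0:   IN=(all ⊤)   OUT={f:0; rest ⊤}
  B1:   IN={f:0; rest ⊤}   OUT={b:+, f:0; rest ⊤}
  B2:   IN={b:+, f:0; rest ⊤}   OUT={a:+, b:+, c:0, f:0; rest ⊤}
  B3:   IN={a:+, b:+, c:0, f:0; rest ⊤}   OUT={a:0, b:+, c:0, d:+, f:0; rest ⊤}

Merge at B0 (entry node, so the boundary value (all ⊤) is joined with the incoming edge(s)): IN[B0] = (all ⊤) ⊔ OUT[B2] = {a: ⊤, b: ⊤, c: ⊤, d: ⊤, e: ⊤, f: ⊤}
Applying B0's transfer function to that IN value gives OUT[B0] (row B0 above).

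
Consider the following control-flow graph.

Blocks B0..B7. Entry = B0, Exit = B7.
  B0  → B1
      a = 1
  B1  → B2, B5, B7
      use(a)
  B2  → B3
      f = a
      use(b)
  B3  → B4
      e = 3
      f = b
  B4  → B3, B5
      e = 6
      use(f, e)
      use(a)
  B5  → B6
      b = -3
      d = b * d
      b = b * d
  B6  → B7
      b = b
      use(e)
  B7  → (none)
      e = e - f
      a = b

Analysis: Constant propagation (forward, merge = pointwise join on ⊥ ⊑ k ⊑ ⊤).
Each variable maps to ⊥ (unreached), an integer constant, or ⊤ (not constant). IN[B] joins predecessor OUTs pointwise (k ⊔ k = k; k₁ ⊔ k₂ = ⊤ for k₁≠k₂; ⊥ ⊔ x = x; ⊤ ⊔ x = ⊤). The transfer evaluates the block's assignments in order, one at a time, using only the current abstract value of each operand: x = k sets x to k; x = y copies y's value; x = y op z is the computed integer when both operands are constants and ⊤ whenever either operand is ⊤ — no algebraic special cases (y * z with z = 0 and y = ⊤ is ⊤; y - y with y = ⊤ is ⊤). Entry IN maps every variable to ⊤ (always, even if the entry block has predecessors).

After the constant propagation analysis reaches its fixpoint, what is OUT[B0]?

Answer: {a: 1, b: ⊤, c: ⊤, d: ⊤, e: ⊤, f: ⊤}

Working:
Fixpoint table:
  B0:  IN=(all ⊤)  OUT={a:1; rest ⊤}
  B1:  IN={a:1; rest ⊤}  OUT={a:1; rest ⊤}
  B2:  IN={a:1; rest ⊤}  OUT={a:1, f:1; rest ⊤}
  B3:  IN={a:1; rest ⊤}  OUT={a:1, e:3; rest ⊤}
  B4:  IN={a:1, e:3; rest ⊤}  OUT={a:1, e:6; rest ⊤}
  B5:  IN={a:1; rest ⊤}  OUT={a:1; rest ⊤}
  B6:  IN={a:1; rest ⊤}  OUT={a:1; rest ⊤}
  B7:  IN={a:1; rest ⊤}  OUT=(all ⊤)

B0 is the boundary node: IN[B0] = {a: ⊤, b: ⊤, c: ⊤, d: ⊤, e: ⊤, f: ⊤}
Applying B0's transfer function to that IN value gives OUT[B0] (row B0 above).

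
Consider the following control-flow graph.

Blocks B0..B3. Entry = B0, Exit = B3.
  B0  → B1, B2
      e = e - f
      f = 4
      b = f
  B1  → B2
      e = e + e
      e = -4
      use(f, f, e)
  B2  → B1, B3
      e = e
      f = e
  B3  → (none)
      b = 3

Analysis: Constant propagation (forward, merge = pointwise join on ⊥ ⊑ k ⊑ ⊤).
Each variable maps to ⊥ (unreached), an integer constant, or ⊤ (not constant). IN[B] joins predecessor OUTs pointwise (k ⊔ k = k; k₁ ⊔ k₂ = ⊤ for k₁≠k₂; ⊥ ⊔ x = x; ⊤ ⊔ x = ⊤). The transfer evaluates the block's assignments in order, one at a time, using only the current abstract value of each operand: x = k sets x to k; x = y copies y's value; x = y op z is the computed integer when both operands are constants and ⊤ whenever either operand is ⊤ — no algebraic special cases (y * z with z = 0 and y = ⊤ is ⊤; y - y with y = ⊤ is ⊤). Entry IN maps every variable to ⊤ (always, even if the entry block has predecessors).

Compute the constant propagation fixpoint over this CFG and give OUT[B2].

Answer: {a: ⊤, b: 4, c: ⊤, d: ⊤, e: ⊤, f: ⊤}

Working:
Per-block solution:
  B0: | IN=(all ⊤) | OUT={b:4, f:4; rest ⊤}
  B1: | IN={b:4; rest ⊤} | OUT={b:4, e:-4; rest ⊤}
  B2: | IN={b:4; rest ⊤} | OUT={b:4; rest ⊤}
  B3: | IN={b:4; rest ⊤} | OUT={b:3; rest ⊤}

Merge at B2: IN[B2] = OUT[B0] ⊔ OUT[B1] = {a: ⊤, b: 4, c: ⊤, d: ⊤, e: ⊤, f: ⊤}
Applying B2's transfer function to that IN value gives OUT[B2] (row B2 above).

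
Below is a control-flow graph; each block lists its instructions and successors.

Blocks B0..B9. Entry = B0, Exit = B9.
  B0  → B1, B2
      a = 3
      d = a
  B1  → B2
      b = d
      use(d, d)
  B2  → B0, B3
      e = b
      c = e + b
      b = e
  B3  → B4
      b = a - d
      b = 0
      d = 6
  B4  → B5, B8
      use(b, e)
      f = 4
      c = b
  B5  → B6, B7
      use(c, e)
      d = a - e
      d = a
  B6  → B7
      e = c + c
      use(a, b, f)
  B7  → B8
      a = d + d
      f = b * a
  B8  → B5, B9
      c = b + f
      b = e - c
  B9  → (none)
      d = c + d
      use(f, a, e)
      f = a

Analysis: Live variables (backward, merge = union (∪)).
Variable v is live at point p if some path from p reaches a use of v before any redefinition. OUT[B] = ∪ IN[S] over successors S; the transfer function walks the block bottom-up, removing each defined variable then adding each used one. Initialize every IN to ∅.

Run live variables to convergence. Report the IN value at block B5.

Fixpoint table:
  B0:   IN={b}   OUT={a, b, d}
  B1:   IN={a, d}   OUT={a, b, d}
  B2:   IN={a, b, d}   OUT={a, b, d, e}
  B3:   IN={a, d, e}   OUT={a, b, d, e}
  B4:   IN={a, b, d, e}   OUT={a, b, c, d, e, f}
  B5:   IN={a, b, c, e, f}   OUT={a, b, c, d, e, f}
  B6:   IN={a, b, c, d, f}   OUT={b, d, e}
  B7:   IN={b, d, e}   OUT={a, b, d, e, f}
  B8:   IN={a, b, d, e, f}   OUT={a, b, c, d, e, f}
  B9:   IN={a, c, d, e, f}   OUT={}

Merge at B5: OUT[B5] = IN[B6] ⊔ IN[B7] = {a, b, c, d, e, f}
Applying B5's transfer function to that OUT value gives IN[B5] (row B5 above).

Answer: {a, b, c, e, f}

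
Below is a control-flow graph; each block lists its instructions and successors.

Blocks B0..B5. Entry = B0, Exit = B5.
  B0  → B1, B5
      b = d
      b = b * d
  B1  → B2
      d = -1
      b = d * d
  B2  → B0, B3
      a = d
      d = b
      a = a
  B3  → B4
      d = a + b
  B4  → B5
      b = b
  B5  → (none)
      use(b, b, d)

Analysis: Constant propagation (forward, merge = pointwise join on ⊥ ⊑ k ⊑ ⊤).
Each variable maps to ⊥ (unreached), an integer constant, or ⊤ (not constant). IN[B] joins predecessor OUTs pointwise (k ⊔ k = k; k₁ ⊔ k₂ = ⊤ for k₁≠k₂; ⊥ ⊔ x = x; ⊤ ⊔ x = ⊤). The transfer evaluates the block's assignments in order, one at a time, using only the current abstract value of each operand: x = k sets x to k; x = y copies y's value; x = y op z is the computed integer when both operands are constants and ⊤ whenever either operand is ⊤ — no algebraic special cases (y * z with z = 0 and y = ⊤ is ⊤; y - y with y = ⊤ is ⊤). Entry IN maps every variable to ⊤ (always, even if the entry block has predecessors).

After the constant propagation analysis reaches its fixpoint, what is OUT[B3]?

Per-block solution:
  B0:   IN=(all ⊤)   OUT=(all ⊤)
  B1:   IN=(all ⊤)   OUT={b:1, d:-1; rest ⊤}
  B2:   IN={b:1, d:-1; rest ⊤}   OUT={a:-1, b:1, d:1; rest ⊤}
  B3:   IN={a:-1, b:1, d:1; rest ⊤}   OUT={a:-1, b:1, d:0; rest ⊤}
  B4:   IN={a:-1, b:1, d:0; rest ⊤}   OUT={a:-1, b:1, d:0; rest ⊤}
  B5:   IN=(all ⊤)   OUT=(all ⊤)

Merge at B3: IN[B3] = OUT[B2] = {a: -1, b: 1, c: ⊤, d: 1, e: ⊤, f: ⊤}
Applying B3's transfer function to that IN value gives OUT[B3] (row B3 above).

Answer: {a: -1, b: 1, c: ⊤, d: 0, e: ⊤, f: ⊤}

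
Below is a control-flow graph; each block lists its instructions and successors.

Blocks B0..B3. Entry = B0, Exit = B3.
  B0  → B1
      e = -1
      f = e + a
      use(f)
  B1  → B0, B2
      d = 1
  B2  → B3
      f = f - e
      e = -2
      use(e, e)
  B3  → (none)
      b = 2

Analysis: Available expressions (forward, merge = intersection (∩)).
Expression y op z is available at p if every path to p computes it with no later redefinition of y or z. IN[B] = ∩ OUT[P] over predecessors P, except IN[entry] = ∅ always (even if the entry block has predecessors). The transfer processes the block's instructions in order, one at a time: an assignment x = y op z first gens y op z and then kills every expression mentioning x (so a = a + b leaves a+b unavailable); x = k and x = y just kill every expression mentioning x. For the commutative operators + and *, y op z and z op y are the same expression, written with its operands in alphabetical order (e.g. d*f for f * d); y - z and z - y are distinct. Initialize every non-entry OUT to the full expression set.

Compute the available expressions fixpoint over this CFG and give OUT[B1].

Answer: {a+e}

Working:
Converged values:
  B0:  IN={}  OUT={a+e}
  B1:  IN={a+e}  OUT={a+e}
  B2:  IN={a+e}  OUT={}
  B3:  IN={}  OUT={}

Merge at B1: IN[B1] = OUT[B0] = {a+e}
Applying B1's transfer function to that IN value gives OUT[B1] (row B1 above).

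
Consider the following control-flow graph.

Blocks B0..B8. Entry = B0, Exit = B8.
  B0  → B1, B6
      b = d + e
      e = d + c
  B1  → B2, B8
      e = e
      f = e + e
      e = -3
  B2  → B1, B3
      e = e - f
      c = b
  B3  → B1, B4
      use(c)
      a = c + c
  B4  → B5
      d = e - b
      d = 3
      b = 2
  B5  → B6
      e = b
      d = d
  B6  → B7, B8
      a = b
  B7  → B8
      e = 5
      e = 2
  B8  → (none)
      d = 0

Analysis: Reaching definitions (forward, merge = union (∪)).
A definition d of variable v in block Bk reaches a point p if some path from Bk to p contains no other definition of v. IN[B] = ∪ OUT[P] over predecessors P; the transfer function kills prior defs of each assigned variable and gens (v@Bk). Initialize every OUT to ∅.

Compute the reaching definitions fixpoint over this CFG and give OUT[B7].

Answer: {a@B6, b@B0, b@B4, c@B2, d@B5, e@B7, f@B1}

Working:
Fixpoint table:
  B0: | IN={} | OUT={b@B0, e@B0}
  B1: | IN={a@B3, b@B0, c@B2, e@B0, e@B2, f@B1} | OUT={a@B3, b@B0, c@B2, e@B1, f@B1}
  B2: | IN={a@B3, b@B0, c@B2, e@B1, f@B1} | OUT={a@B3, b@B0, c@B2, e@B2, f@B1}
  B3: | IN={a@B3, b@B0, c@B2, e@B2, f@B1} | OUT={a@B3, b@B0, c@B2, e@B2, f@B1}
  B4: | IN={a@B3, b@B0, c@B2, e@B2, f@B1} | OUT={a@B3, b@B4, c@B2, d@B4, e@B2, f@B1}
  B5: | IN={a@B3, b@B4, c@B2, d@B4, e@B2, f@B1} | OUT={a@B3, b@B4, c@B2, d@B5, e@B5, f@B1}
  B6: | IN={a@B3, b@B0, b@B4, c@B2, d@B5, e@B0, e@B5, f@B1} | OUT={a@B6, b@B0, b@B4, c@B2, d@B5, e@B0, e@B5, f@B1}
  B7: | IN={a@B6, b@B0, b@B4, c@B2, d@B5, e@B0, e@B5, f@B1} | OUT={a@B6, b@B0, b@B4, c@B2, d@B5, e@B7, f@B1}
  B8: | IN={a@B3, a@B6, b@B0, b@B4, c@B2, d@B5, e@B0, e@B1, e@B5, e@B7, f@B1} | OUT={a@B3, a@B6, b@B0, b@B4, c@B2, d@B8, e@B0, e@B1, e@B5, e@B7, f@B1}

Merge at B7: IN[B7] = OUT[B6] = {a@B6, b@B0, b@B4, c@B2, d@B5, e@B0, e@B5, f@B1}
Applying B7's transfer function to that IN value gives OUT[B7] (row B7 above).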